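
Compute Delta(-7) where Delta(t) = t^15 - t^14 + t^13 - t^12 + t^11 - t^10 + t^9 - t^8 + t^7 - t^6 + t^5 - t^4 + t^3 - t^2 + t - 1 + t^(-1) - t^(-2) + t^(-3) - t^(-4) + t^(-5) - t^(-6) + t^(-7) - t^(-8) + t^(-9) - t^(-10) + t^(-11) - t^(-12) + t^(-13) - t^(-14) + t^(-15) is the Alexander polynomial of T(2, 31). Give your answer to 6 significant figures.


Substituting t = -7 into Delta(t) = t^15 - t^14 + t^13 - t^12 + t^11 - t^10 + t^9 - t^8 + t^7 - t^6 + t^5 - t^4 + t^3 - t^2 + t - 1 + t^(-1) - t^(-2) + t^(-3) - t^(-4) + t^(-5) - t^(-6) + t^(-7) - t^(-8) + t^(-9) - t^(-10) + t^(-11) - t^(-12) + t^(-13) - t^(-14) + t^(-15):
Term values: (-4747561509943) + (-678223072849) + (-96889010407) + (-13841287201) + (-1977326743) + (-282475249) + (-40353607) + (-5764801) + (-823543) + (-117649) + (-16807) + (-2401) + (-343) + (-49) + (-7) + (-1) + (-0.142857) + (-0.0204082) + (-0.00291545) + (-0.000416493) + (-5.9499e-05) + (-8.49986e-06) + (-1.21427e-06) + (-1.73467e-07) + (-2.47809e-08) + (-3.54013e-09) + (-5.05733e-10) + (-7.22476e-11) + (-1.03211e-11) + (-1.47444e-12) + (-2.10634e-13)
Sum = -5.538821762e+12
Rounded to 6 significant figures: -5.53882e+12

-5.53882e+12


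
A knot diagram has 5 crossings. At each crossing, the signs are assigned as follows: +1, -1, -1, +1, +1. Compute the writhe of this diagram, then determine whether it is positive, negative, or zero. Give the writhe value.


Step 1: Count positive crossings (+1).
Positive crossings: 3
Step 2: Count negative crossings (-1).
Negative crossings: 2
Step 3: Writhe = (positive) - (negative)
w = 3 - 2 = 1
Step 4: |w| = 1, and w is positive

1


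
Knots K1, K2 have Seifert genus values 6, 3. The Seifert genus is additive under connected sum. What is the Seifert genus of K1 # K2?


The Seifert genus is additive under connected sum.
Seifert genus(K1 # K2) = (6) + (3)
= 9

9


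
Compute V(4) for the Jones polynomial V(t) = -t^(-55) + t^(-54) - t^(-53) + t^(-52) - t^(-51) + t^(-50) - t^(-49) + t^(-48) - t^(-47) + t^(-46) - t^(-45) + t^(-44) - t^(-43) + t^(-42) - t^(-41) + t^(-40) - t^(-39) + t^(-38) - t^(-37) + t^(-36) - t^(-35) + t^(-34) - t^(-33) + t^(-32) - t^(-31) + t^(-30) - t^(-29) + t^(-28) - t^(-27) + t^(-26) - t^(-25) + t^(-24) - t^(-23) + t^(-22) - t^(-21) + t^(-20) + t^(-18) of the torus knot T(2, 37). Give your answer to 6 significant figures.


Substituting t = 4 into V(t) = -t^(-55) + t^(-54) - t^(-53) + t^(-52) - t^(-51) + t^(-50) - t^(-49) + t^(-48) - t^(-47) + t^(-46) - t^(-45) + t^(-44) - t^(-43) + t^(-42) - t^(-41) + t^(-40) - t^(-39) + t^(-38) - t^(-37) + t^(-36) - t^(-35) + t^(-34) - t^(-33) + t^(-32) - t^(-31) + t^(-30) - t^(-29) + t^(-28) - t^(-27) + t^(-26) - t^(-25) + t^(-24) - t^(-23) + t^(-22) - t^(-21) + t^(-20) + t^(-18):
  (-)t^(-55) = -7.70372e-34
  (+)t^(-54) = 3.08149e-33
  (-)t^(-53) = -1.2326e-32
  (+)t^(-52) = 4.93038e-32
  (-)t^(-51) = -1.97215e-31
  (+)t^(-50) = 7.88861e-31
  (-)t^(-49) = -3.15544e-30
  (+)t^(-48) = 1.26218e-29
  (-)t^(-47) = -5.04871e-29
  (+)t^(-46) = 2.01948e-28
  (-)t^(-45) = -8.07794e-28
  (+)t^(-44) = 3.23117e-27
  (-)t^(-43) = -1.29247e-26
  (+)t^(-42) = 5.16988e-26
  (-)t^(-41) = -2.06795e-25
  (+)t^(-40) = 8.27181e-25
  (-)t^(-39) = -3.30872e-24
  (+)t^(-38) = 1.32349e-23
  (-)t^(-37) = -5.29396e-23
  (+)t^(-36) = 2.11758e-22
  (-)t^(-35) = -8.47033e-22
  (+)t^(-34) = 3.38813e-21
  (-)t^(-33) = -1.35525e-20
  (+)t^(-32) = 5.42101e-20
  (-)t^(-31) = -2.1684e-19
  (+)t^(-30) = 8.67362e-19
  (-)t^(-29) = -3.46945e-18
  (+)t^(-28) = 1.38778e-17
  (-)t^(-27) = -5.55112e-17
  (+)t^(-26) = 2.22045e-16
  (-)t^(-25) = -8.88178e-16
  (+)t^(-24) = 3.55271e-15
  (-)t^(-23) = -1.42109e-14
  (+)t^(-22) = 5.68434e-14
  (-)t^(-21) = -2.27374e-13
  (+)t^(-20) = 9.09495e-13
  (+)t^(-18) = 1.45519e-11
Sum = (-7.70372e-34) + (3.08149e-33) + (-1.2326e-32) + (4.93038e-32) + (-1.97215e-31) + (7.88861e-31) + (-3.15544e-30) + (1.26218e-29) + (-5.04871e-29) + (2.01948e-28) + (-8.07794e-28) + (3.23117e-27) + (-1.29247e-26) + (5.16988e-26) + (-2.06795e-25) + (8.27181e-25) + (-3.30872e-24) + (1.32349e-23) + (-5.29396e-23) + (2.11758e-22) + (-8.47033e-22) + (3.38813e-21) + (-1.35525e-20) + (5.42101e-20) + (-2.1684e-19) + (8.67362e-19) + (-3.46945e-18) + (1.38778e-17) + (-5.55112e-17) + (2.22045e-16) + (-8.88178e-16) + (3.55271e-15) + (-1.42109e-14) + (5.68434e-14) + (-2.27374e-13) + (9.09495e-13) + (1.45519e-11)
= 1.527951099e-11
Rounded to 6 significant figures: 1.52795e-11

1.52795e-11


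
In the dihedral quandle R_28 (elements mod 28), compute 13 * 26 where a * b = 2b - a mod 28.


13 * 26 = 2*26 - 13 mod 28
= 52 - 13 mod 28
= 39 mod 28 = 11

11


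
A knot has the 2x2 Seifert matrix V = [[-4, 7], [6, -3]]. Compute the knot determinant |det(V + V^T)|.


Step 1: Form V + V^T where V = [[-4, 7], [6, -3]]
  V^T = [[-4, 6], [7, -3]]
  V + V^T = [[-8, 13], [13, -6]]
Step 2: det(V + V^T) = (-8)*(-6) - 13*13
  = 48 - 169 = -121
Step 3: Knot determinant = |det(V + V^T)| = |-121| = 121

121


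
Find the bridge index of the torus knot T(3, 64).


The bridge number of T(p,q) is min(p,q).
min(3, 64) = 3

3


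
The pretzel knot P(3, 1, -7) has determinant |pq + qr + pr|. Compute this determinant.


Step 1: Compute pq + qr + pr.
pq = 3*1 = 3
qr = 1*(-7) = -7
pr = 3*(-7) = -21
pq + qr + pr = 3 + (-7) + (-21) = -25
Step 2: Take absolute value.
det(P(3,1,-7)) = |-25| = 25

25


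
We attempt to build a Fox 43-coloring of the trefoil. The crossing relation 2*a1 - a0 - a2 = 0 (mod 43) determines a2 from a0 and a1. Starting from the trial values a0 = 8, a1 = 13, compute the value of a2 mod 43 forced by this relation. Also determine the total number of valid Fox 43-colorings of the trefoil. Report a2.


Step 1: Apply the given crossing relation 2*a1 - a0 - a2 = 0 (mod 43).
  a2 = 2*a1 - a0 mod 43
  a2 = 2*13 - 8 mod 43
  a2 = 26 - 8 mod 43
  a2 = 18 mod 43 = 18
Step 2: The trefoil has determinant 3.
  Number of Fox p-colorings (p prime) is p^2 if p = 3, else p.
  Since 43 does not divide 3, only trivial (constant) colorings exist.
  (So the trial a0 = 8, a1 = 13 with a0 != a1 does NOT extend to a valid coloring of the whole trefoil: the other two crossing relations require 3*(a1 - a0) = 0 (mod 43), which fails.)
  Total colorings = 43
Step 3: a2 = 18, total Fox 43-colorings = 43

18


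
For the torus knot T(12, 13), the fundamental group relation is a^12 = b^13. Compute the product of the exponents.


The relation is a^12 = b^13.
Product of exponents = 12 * 13
= 156

156


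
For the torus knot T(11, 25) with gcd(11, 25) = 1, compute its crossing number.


For a torus knot T(p, q) with gcd(p,q)=1,
the crossing number is min(p*(q-1), q*(p-1)).
p*(q-1) = 11*24 = 264
q*(p-1) = 25*10 = 250
min(264, 250) = 250

250


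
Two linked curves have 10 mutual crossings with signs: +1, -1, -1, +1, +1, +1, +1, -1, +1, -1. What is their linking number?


Step 1: Count positive crossings: 6
Step 2: Count negative crossings: 4
Step 3: Sum of signs = 6 - 4 = 2
Step 4: Linking number = sum/2 = 2/2 = 1

1


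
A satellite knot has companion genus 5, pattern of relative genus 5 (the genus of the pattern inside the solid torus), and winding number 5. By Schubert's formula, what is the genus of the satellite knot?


Schubert: g(satellite) = g_rel(pattern) + |winding| * g(companion),
where g_rel(pattern) is the genus of the pattern relative to the solid torus.
= 5 + 5 * 5
= 5 + 25 = 30

30


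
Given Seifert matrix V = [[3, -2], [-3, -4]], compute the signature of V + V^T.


Step 1: V + V^T = [[6, -5], [-5, -8]]
Step 2: trace = -2, det = -73
Step 3: Discriminant = (-2)^2 - 4*(-73) = 296
Step 4: Eigenvalues: 7.60233, -9.60233
Step 5: Signature = (# positive eigenvalues) - (# negative eigenvalues) = 0

0


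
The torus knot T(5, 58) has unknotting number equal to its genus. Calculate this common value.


For a torus knot T(p,q), both the unknotting number and genus equal (p-1)(q-1)/2.
= (5-1)(58-1)/2
= 4*57/2
= 228/2 = 114

114


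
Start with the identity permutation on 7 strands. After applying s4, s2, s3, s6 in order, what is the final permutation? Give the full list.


Starting with identity [1, 2, 3, 4, 5, 6, 7].
Apply generators in sequence:
  After s4: [1, 2, 3, 5, 4, 6, 7]
  After s2: [1, 3, 2, 5, 4, 6, 7]
  After s3: [1, 3, 5, 2, 4, 6, 7]
  After s6: [1, 3, 5, 2, 4, 7, 6]
Final permutation: [1, 3, 5, 2, 4, 7, 6]

[1, 3, 5, 2, 4, 7, 6]


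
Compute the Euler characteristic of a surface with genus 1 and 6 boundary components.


chi = 2 - 2g - b
= 2 - 2*1 - 6
= 2 - 2 - 6 = -6

-6


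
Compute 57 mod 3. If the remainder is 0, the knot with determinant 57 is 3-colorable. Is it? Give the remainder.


Step 1: A knot is p-colorable if and only if p divides its determinant.
Step 2: Compute 57 mod 3.
57 = 19 * 3 + 0
Step 3: 57 mod 3 = 0
Step 4: The knot is 3-colorable: yes

0


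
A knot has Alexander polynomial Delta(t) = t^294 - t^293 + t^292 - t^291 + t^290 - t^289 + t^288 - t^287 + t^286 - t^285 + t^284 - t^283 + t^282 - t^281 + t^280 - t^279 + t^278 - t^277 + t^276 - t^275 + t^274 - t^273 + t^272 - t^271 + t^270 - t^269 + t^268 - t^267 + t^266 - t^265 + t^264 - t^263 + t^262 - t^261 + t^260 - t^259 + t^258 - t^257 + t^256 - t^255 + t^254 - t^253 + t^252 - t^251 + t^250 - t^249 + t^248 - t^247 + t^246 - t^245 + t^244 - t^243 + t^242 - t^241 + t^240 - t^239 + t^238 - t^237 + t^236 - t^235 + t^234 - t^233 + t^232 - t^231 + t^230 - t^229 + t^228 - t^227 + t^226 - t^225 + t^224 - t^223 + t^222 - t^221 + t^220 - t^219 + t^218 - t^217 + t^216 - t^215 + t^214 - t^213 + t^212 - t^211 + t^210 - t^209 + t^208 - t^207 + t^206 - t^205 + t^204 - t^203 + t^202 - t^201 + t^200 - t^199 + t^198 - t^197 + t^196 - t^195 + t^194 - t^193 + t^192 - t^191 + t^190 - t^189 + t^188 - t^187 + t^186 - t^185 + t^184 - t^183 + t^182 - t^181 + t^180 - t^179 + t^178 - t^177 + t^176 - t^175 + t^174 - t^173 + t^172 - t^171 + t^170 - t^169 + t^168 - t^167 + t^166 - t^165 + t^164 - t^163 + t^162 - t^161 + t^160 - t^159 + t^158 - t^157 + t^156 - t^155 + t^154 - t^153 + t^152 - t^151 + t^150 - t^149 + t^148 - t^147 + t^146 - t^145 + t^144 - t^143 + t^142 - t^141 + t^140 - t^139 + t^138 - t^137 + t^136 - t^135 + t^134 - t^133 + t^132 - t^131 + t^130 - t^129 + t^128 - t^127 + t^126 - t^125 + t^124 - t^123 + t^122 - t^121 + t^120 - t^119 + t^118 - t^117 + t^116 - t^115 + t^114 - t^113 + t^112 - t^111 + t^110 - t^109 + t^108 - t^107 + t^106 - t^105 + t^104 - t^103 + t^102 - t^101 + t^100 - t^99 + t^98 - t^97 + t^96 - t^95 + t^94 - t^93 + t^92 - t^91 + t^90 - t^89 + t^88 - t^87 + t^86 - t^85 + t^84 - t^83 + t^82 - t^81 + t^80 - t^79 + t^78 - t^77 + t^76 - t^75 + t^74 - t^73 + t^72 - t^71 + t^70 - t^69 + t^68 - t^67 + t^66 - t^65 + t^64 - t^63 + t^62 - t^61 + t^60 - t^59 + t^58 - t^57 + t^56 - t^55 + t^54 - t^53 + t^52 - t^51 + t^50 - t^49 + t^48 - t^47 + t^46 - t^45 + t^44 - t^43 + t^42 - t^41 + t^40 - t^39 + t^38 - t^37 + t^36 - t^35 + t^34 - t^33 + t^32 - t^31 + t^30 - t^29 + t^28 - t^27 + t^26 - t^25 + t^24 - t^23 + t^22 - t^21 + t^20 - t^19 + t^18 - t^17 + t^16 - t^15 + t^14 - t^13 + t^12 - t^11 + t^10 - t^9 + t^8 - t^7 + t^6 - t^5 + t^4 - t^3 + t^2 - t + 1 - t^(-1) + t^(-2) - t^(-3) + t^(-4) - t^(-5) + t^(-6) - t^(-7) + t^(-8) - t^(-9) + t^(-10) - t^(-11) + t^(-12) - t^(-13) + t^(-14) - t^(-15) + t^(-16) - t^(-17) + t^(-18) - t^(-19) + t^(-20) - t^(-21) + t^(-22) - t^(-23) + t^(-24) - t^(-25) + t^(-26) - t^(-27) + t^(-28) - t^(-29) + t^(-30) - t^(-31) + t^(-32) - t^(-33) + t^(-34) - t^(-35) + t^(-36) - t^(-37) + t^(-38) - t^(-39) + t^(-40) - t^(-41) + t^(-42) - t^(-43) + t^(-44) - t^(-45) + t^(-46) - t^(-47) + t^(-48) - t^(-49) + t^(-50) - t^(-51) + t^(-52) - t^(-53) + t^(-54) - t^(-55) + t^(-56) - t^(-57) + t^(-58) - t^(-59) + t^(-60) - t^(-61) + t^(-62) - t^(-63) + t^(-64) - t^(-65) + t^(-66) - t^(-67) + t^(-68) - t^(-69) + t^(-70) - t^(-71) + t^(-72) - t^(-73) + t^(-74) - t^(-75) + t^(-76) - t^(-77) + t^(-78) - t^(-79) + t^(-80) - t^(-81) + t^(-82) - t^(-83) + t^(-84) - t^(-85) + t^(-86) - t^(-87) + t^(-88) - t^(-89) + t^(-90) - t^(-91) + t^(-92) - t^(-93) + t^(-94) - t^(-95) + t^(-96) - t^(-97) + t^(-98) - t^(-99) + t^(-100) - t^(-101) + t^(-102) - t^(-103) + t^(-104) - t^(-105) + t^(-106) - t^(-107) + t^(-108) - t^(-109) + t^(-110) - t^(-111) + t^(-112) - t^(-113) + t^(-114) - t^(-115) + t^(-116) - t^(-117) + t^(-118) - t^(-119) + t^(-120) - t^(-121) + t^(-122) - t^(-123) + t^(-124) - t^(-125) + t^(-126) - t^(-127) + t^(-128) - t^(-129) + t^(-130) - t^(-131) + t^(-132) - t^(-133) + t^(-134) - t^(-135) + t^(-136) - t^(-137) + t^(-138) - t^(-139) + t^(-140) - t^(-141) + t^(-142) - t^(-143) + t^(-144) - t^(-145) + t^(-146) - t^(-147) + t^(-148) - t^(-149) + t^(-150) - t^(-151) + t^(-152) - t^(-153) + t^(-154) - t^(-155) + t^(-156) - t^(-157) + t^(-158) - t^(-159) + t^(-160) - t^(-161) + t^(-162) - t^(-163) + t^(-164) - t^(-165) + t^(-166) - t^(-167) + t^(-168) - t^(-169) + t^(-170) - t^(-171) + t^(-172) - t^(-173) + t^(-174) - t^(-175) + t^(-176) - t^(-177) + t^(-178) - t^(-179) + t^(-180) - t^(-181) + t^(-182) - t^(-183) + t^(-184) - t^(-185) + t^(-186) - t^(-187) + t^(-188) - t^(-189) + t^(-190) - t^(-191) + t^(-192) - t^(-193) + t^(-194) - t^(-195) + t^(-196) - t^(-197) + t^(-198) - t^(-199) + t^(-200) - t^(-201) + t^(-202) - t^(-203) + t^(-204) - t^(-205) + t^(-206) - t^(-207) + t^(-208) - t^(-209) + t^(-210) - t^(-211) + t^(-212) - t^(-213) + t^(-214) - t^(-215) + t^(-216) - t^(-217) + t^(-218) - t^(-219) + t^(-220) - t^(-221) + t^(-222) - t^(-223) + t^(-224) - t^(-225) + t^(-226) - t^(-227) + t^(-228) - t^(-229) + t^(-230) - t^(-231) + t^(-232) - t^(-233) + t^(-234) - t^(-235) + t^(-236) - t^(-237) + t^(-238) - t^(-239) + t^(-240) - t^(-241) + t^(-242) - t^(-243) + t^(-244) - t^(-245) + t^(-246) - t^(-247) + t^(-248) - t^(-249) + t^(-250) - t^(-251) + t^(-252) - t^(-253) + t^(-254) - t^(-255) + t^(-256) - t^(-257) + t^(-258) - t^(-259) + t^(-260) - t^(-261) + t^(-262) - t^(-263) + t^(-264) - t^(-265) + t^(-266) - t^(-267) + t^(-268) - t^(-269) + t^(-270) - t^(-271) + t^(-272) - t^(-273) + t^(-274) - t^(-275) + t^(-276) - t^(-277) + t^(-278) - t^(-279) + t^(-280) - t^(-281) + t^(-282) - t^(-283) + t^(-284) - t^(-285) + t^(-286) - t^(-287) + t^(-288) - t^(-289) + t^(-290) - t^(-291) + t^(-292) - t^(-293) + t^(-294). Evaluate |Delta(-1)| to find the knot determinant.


Step 1: The polynomial has 589 terms with alternating signs, exponents from 294 down to -294.
Step 2: Substitute t = -1. The i-th term has coefficient (-1)^i and exponent (m-i),
  so its value is (-1)^i * (-1)^(m-i) = (-1)^m = 1 for every i.
Step 3: All 589 terms equal 1, so Delta(-1) = 589 * (1) = 589
Step 4: |Delta(-1)| = 589

589


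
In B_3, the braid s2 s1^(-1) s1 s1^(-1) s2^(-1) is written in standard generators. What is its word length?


The word length counts the number of generators (including inverses).
Listing each generator: s2, s1^(-1), s1, s1^(-1), s2^(-1)
There are 5 generators in this braid word.

5


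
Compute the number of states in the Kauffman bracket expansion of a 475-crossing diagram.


Each crossing contributes 2 choices (A-smoothing or B-smoothing).
Total states = 2^475 = 97554642197374757230674913431036447054643691958280348464348654988292866838117675628759565720734124098744591597543956965482749239977758915821568

97554642197374757230674913431036447054643691958280348464348654988292866838117675628759565720734124098744591597543956965482749239977758915821568


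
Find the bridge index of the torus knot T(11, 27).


The bridge number of T(p,q) is min(p,q).
min(11, 27) = 11

11


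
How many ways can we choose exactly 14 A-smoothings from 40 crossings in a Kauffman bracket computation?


We choose which 14 of 40 crossings get A-smoothings.
C(40, 14) = 40! / (14! * 26!)
= 23206929840

23206929840


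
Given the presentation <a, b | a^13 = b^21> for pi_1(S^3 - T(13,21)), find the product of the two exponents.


The relation is a^13 = b^21.
Product of exponents = 13 * 21
= 273

273


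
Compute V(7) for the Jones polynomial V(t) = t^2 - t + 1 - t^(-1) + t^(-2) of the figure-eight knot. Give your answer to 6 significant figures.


Substituting t = 7 into V(t) = t^2 - t + 1 - t^(-1) + t^(-2):
  (+)t^(2) = 49
  (-)t^(1) = -7
  (+)t^(0) = 1
  (-)t^(-1) = -0.142857
  (+)t^(-2) = 0.0204082
Sum = (49) + (-7) + (1) + (-0.142857) + (0.0204082)
= 42.87755102
Rounded to 6 significant figures: 42.8776

42.8776


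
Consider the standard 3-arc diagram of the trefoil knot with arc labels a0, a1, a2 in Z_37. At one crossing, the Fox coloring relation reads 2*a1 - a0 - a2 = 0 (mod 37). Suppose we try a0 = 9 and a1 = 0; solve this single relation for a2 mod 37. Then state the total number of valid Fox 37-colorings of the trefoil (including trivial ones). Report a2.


Step 1: Apply the given crossing relation 2*a1 - a0 - a2 = 0 (mod 37).
  a2 = 2*a1 - a0 mod 37
  a2 = 2*0 - 9 mod 37
  a2 = 0 - 9 mod 37
  a2 = -9 mod 37 = 28
Step 2: The trefoil has determinant 3.
  Number of Fox p-colorings (p prime) is p^2 if p = 3, else p.
  Since 37 does not divide 3, only trivial (constant) colorings exist.
  (So the trial a0 = 9, a1 = 0 with a0 != a1 does NOT extend to a valid coloring of the whole trefoil: the other two crossing relations require 3*(a1 - a0) = 0 (mod 37), which fails.)
  Total colorings = 37
Step 3: a2 = 28, total Fox 37-colorings = 37

28


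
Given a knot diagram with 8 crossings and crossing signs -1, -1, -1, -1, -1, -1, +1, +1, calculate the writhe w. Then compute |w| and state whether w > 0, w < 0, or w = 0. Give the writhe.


Step 1: Count positive crossings (+1).
Positive crossings: 2
Step 2: Count negative crossings (-1).
Negative crossings: 6
Step 3: Writhe = (positive) - (negative)
w = 2 - 6 = -4
Step 4: |w| = 4, and w is negative

-4


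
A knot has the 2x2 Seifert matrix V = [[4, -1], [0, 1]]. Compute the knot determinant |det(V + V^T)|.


Step 1: Form V + V^T where V = [[4, -1], [0, 1]]
  V^T = [[4, 0], [-1, 1]]
  V + V^T = [[8, -1], [-1, 2]]
Step 2: det(V + V^T) = 8*2 - (-1)*(-1)
  = 16 - 1 = 15
Step 3: Knot determinant = |det(V + V^T)| = |15| = 15

15


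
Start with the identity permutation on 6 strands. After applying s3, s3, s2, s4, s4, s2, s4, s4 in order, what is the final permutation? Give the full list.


Starting with identity [1, 2, 3, 4, 5, 6].
Apply generators in sequence:
  After s3: [1, 2, 4, 3, 5, 6]
  After s3: [1, 2, 3, 4, 5, 6]
  After s2: [1, 3, 2, 4, 5, 6]
  After s4: [1, 3, 2, 5, 4, 6]
  After s4: [1, 3, 2, 4, 5, 6]
  After s2: [1, 2, 3, 4, 5, 6]
  After s4: [1, 2, 3, 5, 4, 6]
  After s4: [1, 2, 3, 4, 5, 6]
Final permutation: [1, 2, 3, 4, 5, 6]

[1, 2, 3, 4, 5, 6]


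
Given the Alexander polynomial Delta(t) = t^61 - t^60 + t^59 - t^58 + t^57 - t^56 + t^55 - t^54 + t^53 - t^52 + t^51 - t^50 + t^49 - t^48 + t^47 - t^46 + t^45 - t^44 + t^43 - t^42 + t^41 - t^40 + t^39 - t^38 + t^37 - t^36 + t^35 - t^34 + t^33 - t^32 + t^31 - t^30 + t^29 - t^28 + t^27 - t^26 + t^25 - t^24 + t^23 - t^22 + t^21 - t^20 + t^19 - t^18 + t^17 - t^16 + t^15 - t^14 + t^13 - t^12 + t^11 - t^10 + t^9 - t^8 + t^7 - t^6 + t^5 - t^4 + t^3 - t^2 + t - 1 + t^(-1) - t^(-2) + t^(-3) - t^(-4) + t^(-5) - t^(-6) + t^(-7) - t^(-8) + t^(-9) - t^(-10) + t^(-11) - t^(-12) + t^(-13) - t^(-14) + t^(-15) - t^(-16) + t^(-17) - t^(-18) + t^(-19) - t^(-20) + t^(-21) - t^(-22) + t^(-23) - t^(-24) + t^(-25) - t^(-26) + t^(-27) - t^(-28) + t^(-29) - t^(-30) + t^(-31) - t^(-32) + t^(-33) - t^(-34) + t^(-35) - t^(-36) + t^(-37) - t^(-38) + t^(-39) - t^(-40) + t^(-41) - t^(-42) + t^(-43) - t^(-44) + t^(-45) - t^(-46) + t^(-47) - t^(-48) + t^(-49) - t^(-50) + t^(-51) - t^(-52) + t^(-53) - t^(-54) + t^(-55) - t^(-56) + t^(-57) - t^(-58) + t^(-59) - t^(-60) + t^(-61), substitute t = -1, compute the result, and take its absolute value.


Step 1: The polynomial has 123 terms with alternating signs, exponents from 61 down to -61.
Step 2: Substitute t = -1. The i-th term has coefficient (-1)^i and exponent (m-i),
  so its value is (-1)^i * (-1)^(m-i) = (-1)^m = -1 for every i.
Step 3: All 123 terms equal -1, so Delta(-1) = 123 * (-1) = -123
Step 4: |Delta(-1)| = 123

123


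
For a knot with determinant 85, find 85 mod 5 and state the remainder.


Step 1: A knot is p-colorable if and only if p divides its determinant.
Step 2: Compute 85 mod 5.
85 = 17 * 5 + 0
Step 3: 85 mod 5 = 0
Step 4: The knot is 5-colorable: yes

0


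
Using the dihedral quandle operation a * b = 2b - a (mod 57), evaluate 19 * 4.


19 * 4 = 2*4 - 19 mod 57
= 8 - 19 mod 57
= -11 mod 57 = 46

46


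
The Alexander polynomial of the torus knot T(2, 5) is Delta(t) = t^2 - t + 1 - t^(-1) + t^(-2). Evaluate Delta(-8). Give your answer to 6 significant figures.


Substituting t = -8 into Delta(t) = t^2 - t + 1 - t^(-1) + t^(-2):
Term values: (64) + (8) + (1) + (0.125) + (0.015625)
Sum = 73.140625
Rounded to 6 significant figures: 73.1406

73.1406


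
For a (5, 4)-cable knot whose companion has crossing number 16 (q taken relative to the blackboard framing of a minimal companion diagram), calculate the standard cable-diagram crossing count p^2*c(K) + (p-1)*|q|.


Step 1: Each of the c(K) crossings of the companion diagram becomes p*p = p^2 crossings among the p parallel strands, and each of the |q| twists s_1 s_2 ... s_(p-1) adds (p-1) crossings.
  Crossings = p^2 * c(K) + (p-1)*|q|
Step 2: = 5^2 * 16 + (5-1)*4
Step 3: = 25*16 + 4*4
Step 4: = 400 + 16 = 416

416


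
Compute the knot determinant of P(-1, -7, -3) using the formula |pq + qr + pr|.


Step 1: Compute pq + qr + pr.
pq = (-1)*(-7) = 7
qr = (-7)*(-3) = 21
pr = (-1)*(-3) = 3
pq + qr + pr = 7 + 21 + 3 = 31
Step 2: Take absolute value.
det(P(-1,-7,-3)) = |31| = 31

31


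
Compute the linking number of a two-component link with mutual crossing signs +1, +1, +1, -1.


Step 1: Count positive crossings: 3
Step 2: Count negative crossings: 1
Step 3: Sum of signs = 3 - 1 = 2
Step 4: Linking number = sum/2 = 2/2 = 1

1


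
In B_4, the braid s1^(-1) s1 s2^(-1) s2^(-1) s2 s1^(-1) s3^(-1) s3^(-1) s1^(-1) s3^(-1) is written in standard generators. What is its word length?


The word length counts the number of generators (including inverses).
Listing each generator: s1^(-1), s1, s2^(-1), s2^(-1), s2, s1^(-1), s3^(-1), s3^(-1), s1^(-1), s3^(-1)
There are 10 generators in this braid word.

10


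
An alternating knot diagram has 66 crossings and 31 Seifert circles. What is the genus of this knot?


For alternating knots, g = (c - s + 1)/2.
= (66 - 31 + 1)/2
= 36/2 = 18

18


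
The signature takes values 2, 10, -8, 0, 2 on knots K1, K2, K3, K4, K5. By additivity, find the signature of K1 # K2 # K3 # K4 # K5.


The signature is additive under connected sum.
signature(K1 # K2 # K3 # K4 # K5) = (2) + (10) + (-8) + (0) + (2)
= 6

6


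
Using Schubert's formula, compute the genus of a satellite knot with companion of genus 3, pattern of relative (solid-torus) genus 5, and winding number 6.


Schubert: g(satellite) = g_rel(pattern) + |winding| * g(companion),
where g_rel(pattern) is the genus of the pattern relative to the solid torus.
= 5 + 6 * 3
= 5 + 18 = 23

23


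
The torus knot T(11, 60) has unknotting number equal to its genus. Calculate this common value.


For a torus knot T(p,q), both the unknotting number and genus equal (p-1)(q-1)/2.
= (11-1)(60-1)/2
= 10*59/2
= 590/2 = 295

295


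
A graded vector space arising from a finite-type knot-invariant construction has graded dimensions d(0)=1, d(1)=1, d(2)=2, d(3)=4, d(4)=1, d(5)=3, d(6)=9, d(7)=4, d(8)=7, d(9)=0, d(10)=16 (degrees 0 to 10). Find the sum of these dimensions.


Total dimension = d(0) + d(1) + ... + d(10)
= 1 + 1 + 2 + 4 + 1 + 3 + 9 + 4 + 7 + 0 + 16
= 48

48


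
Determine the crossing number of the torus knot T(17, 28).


For a torus knot T(p, q) with gcd(p,q)=1,
the crossing number is min(p*(q-1), q*(p-1)).
p*(q-1) = 17*27 = 459
q*(p-1) = 28*16 = 448
min(459, 448) = 448

448


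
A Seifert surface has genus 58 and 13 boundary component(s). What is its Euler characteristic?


chi = 2 - 2g - b
= 2 - 2*58 - 13
= 2 - 116 - 13 = -127

-127


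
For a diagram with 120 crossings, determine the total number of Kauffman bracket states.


Each crossing contributes 2 choices (A-smoothing or B-smoothing).
Total states = 2^120 = 1329227995784915872903807060280344576

1329227995784915872903807060280344576


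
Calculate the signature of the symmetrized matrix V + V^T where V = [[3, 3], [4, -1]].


Step 1: V + V^T = [[6, 7], [7, -2]]
Step 2: trace = 4, det = -61
Step 3: Discriminant = 4^2 - 4*(-61) = 260
Step 4: Eigenvalues: 10.0623, -6.06226
Step 5: Signature = (# positive eigenvalues) - (# negative eigenvalues) = 0

0


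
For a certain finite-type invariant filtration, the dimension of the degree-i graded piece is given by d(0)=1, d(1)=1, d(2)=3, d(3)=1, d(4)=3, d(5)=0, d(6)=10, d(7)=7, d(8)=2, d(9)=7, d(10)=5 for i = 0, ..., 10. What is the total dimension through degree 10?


Total dimension = d(0) + d(1) + ... + d(10)
= 1 + 1 + 3 + 1 + 3 + 0 + 10 + 7 + 2 + 7 + 5
= 40

40


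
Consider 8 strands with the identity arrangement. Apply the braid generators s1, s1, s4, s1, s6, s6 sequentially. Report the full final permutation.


Starting with identity [1, 2, 3, 4, 5, 6, 7, 8].
Apply generators in sequence:
  After s1: [2, 1, 3, 4, 5, 6, 7, 8]
  After s1: [1, 2, 3, 4, 5, 6, 7, 8]
  After s4: [1, 2, 3, 5, 4, 6, 7, 8]
  After s1: [2, 1, 3, 5, 4, 6, 7, 8]
  After s6: [2, 1, 3, 5, 4, 7, 6, 8]
  After s6: [2, 1, 3, 5, 4, 6, 7, 8]
Final permutation: [2, 1, 3, 5, 4, 6, 7, 8]

[2, 1, 3, 5, 4, 6, 7, 8]


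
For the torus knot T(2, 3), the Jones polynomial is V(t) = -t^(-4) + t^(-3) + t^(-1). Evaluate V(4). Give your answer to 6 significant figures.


Substituting t = 4 into V(t) = -t^(-4) + t^(-3) + t^(-1):
  (-)t^(-4) = -0.00390625
  (+)t^(-3) = 0.015625
  (+)t^(-1) = 0.25
Sum = (-0.00390625) + (0.015625) + (0.25)
= 0.26171875
Rounded to 6 significant figures: 0.261719

0.261719


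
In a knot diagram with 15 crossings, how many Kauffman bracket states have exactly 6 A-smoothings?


We choose which 6 of 15 crossings get A-smoothings.
C(15, 6) = 15! / (6! * 9!)
= 5005

5005


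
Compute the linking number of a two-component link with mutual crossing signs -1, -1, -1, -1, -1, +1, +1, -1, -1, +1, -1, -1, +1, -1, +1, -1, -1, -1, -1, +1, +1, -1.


Step 1: Count positive crossings: 7
Step 2: Count negative crossings: 15
Step 3: Sum of signs = 7 - 15 = -8
Step 4: Linking number = sum/2 = -8/2 = -4

-4


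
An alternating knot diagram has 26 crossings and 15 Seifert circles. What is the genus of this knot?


For alternating knots, g = (c - s + 1)/2.
= (26 - 15 + 1)/2
= 12/2 = 6

6


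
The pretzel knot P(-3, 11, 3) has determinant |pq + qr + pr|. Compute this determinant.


Step 1: Compute pq + qr + pr.
pq = (-3)*11 = -33
qr = 11*3 = 33
pr = (-3)*3 = -9
pq + qr + pr = -33 + 33 + (-9) = -9
Step 2: Take absolute value.
det(P(-3,11,3)) = |-9| = 9

9


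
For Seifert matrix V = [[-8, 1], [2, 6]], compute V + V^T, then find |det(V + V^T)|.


Step 1: Form V + V^T where V = [[-8, 1], [2, 6]]
  V^T = [[-8, 2], [1, 6]]
  V + V^T = [[-16, 3], [3, 12]]
Step 2: det(V + V^T) = (-16)*12 - 3*3
  = -192 - 9 = -201
Step 3: Knot determinant = |det(V + V^T)| = |-201| = 201

201


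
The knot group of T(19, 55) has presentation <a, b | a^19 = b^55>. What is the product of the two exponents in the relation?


The relation is a^19 = b^55.
Product of exponents = 19 * 55
= 1045

1045


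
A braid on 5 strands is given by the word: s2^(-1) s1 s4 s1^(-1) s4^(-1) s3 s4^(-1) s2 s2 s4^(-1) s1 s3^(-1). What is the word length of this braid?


The word length counts the number of generators (including inverses).
Listing each generator: s2^(-1), s1, s4, s1^(-1), s4^(-1), s3, s4^(-1), s2, s2, s4^(-1), s1, s3^(-1)
There are 12 generators in this braid word.

12


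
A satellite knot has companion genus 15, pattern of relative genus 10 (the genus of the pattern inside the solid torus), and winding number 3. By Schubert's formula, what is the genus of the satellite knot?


Schubert: g(satellite) = g_rel(pattern) + |winding| * g(companion),
where g_rel(pattern) is the genus of the pattern relative to the solid torus.
= 10 + 3 * 15
= 10 + 45 = 55

55


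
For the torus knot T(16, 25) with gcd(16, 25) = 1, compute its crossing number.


For a torus knot T(p, q) with gcd(p,q)=1,
the crossing number is min(p*(q-1), q*(p-1)).
p*(q-1) = 16*24 = 384
q*(p-1) = 25*15 = 375
min(384, 375) = 375

375


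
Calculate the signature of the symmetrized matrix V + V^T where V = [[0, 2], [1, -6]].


Step 1: V + V^T = [[0, 3], [3, -12]]
Step 2: trace = -12, det = -9
Step 3: Discriminant = (-12)^2 - 4*(-9) = 180
Step 4: Eigenvalues: 0.708204, -12.7082
Step 5: Signature = (# positive eigenvalues) - (# negative eigenvalues) = 0

0


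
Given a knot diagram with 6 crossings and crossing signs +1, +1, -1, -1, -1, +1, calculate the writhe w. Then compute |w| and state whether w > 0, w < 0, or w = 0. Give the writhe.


Step 1: Count positive crossings (+1).
Positive crossings: 3
Step 2: Count negative crossings (-1).
Negative crossings: 3
Step 3: Writhe = (positive) - (negative)
w = 3 - 3 = 0
Step 4: |w| = 0, and w is zero

0


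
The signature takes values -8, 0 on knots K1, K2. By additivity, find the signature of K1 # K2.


The signature is additive under connected sum.
signature(K1 # K2) = (-8) + (0)
= -8

-8


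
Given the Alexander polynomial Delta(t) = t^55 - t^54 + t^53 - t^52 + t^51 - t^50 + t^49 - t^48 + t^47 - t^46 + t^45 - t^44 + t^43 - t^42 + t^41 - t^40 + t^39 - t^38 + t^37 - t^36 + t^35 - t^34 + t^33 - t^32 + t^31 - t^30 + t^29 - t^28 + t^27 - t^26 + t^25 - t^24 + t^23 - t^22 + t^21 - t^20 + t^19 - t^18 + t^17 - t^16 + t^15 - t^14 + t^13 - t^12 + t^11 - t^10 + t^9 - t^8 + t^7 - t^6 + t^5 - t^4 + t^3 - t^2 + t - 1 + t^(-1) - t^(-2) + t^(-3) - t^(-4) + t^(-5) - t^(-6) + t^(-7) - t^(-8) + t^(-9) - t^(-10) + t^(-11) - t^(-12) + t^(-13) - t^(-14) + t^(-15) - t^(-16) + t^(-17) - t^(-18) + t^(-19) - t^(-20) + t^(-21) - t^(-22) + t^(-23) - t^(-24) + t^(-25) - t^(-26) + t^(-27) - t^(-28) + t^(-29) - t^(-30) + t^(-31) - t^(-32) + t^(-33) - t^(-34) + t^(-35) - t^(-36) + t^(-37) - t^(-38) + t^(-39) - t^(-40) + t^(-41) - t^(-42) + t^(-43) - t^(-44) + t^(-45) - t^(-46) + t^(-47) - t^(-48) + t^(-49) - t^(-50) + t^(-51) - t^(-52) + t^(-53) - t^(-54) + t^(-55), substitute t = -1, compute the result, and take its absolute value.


Step 1: The polynomial has 111 terms with alternating signs, exponents from 55 down to -55.
Step 2: Substitute t = -1. The i-th term has coefficient (-1)^i and exponent (m-i),
  so its value is (-1)^i * (-1)^(m-i) = (-1)^m = -1 for every i.
Step 3: All 111 terms equal -1, so Delta(-1) = 111 * (-1) = -111
Step 4: |Delta(-1)| = 111

111


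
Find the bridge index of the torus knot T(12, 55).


The bridge number of T(p,q) is min(p,q).
min(12, 55) = 12

12


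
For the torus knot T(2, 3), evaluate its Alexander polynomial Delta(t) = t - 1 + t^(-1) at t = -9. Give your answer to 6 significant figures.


Substituting t = -9 into Delta(t) = t - 1 + t^(-1):
Term values: (-9) + (-1) + (-0.111111)
Sum = -10.11111111
Rounded to 6 significant figures: -10.1111

-10.1111


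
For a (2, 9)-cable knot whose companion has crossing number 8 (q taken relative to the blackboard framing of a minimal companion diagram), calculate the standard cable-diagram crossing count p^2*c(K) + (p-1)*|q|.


Step 1: Each of the c(K) crossings of the companion diagram becomes p*p = p^2 crossings among the p parallel strands, and each of the |q| twists s_1 s_2 ... s_(p-1) adds (p-1) crossings.
  Crossings = p^2 * c(K) + (p-1)*|q|
Step 2: = 2^2 * 8 + (2-1)*9
Step 3: = 4*8 + 1*9
Step 4: = 32 + 9 = 41

41


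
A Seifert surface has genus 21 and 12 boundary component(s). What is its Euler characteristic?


chi = 2 - 2g - b
= 2 - 2*21 - 12
= 2 - 42 - 12 = -52

-52


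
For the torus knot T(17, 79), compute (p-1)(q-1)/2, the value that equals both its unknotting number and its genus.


For a torus knot T(p,q), both the unknotting number and genus equal (p-1)(q-1)/2.
= (17-1)(79-1)/2
= 16*78/2
= 1248/2 = 624

624


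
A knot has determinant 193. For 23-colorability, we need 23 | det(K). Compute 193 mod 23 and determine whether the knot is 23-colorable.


Step 1: A knot is p-colorable if and only if p divides its determinant.
Step 2: Compute 193 mod 23.
193 = 8 * 23 + 9
Step 3: 193 mod 23 = 9
Step 4: The knot is 23-colorable: no

9


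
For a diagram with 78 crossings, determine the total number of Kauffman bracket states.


Each crossing contributes 2 choices (A-smoothing or B-smoothing).
Total states = 2^78 = 302231454903657293676544

302231454903657293676544


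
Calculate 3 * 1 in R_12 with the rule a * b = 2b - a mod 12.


3 * 1 = 2*1 - 3 mod 12
= 2 - 3 mod 12
= -1 mod 12 = 11

11


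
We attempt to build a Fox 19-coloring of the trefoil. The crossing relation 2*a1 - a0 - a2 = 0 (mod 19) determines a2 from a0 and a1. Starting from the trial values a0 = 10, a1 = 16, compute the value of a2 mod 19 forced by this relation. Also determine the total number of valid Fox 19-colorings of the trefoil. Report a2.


Step 1: Apply the given crossing relation 2*a1 - a0 - a2 = 0 (mod 19).
  a2 = 2*a1 - a0 mod 19
  a2 = 2*16 - 10 mod 19
  a2 = 32 - 10 mod 19
  a2 = 22 mod 19 = 3
Step 2: The trefoil has determinant 3.
  Number of Fox p-colorings (p prime) is p^2 if p = 3, else p.
  Since 19 does not divide 3, only trivial (constant) colorings exist.
  (So the trial a0 = 10, a1 = 16 with a0 != a1 does NOT extend to a valid coloring of the whole trefoil: the other two crossing relations require 3*(a1 - a0) = 0 (mod 19), which fails.)
  Total colorings = 19
Step 3: a2 = 3, total Fox 19-colorings = 19

3


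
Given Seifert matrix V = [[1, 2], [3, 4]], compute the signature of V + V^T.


Step 1: V + V^T = [[2, 5], [5, 8]]
Step 2: trace = 10, det = -9
Step 3: Discriminant = 10^2 - 4*(-9) = 136
Step 4: Eigenvalues: 10.831, -0.830952
Step 5: Signature = (# positive eigenvalues) - (# negative eigenvalues) = 0

0


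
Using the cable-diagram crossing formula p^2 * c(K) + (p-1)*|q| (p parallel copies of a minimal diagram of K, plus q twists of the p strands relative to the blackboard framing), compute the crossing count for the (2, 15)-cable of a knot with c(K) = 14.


Step 1: Each of the c(K) crossings of the companion diagram becomes p*p = p^2 crossings among the p parallel strands, and each of the |q| twists s_1 s_2 ... s_(p-1) adds (p-1) crossings.
  Crossings = p^2 * c(K) + (p-1)*|q|
Step 2: = 2^2 * 14 + (2-1)*15
Step 3: = 4*14 + 1*15
Step 4: = 56 + 15 = 71

71


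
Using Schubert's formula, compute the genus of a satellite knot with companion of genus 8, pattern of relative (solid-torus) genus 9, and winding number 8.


Schubert: g(satellite) = g_rel(pattern) + |winding| * g(companion),
where g_rel(pattern) is the genus of the pattern relative to the solid torus.
= 9 + 8 * 8
= 9 + 64 = 73

73


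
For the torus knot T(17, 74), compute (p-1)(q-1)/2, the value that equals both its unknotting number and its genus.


For a torus knot T(p,q), both the unknotting number and genus equal (p-1)(q-1)/2.
= (17-1)(74-1)/2
= 16*73/2
= 1168/2 = 584

584


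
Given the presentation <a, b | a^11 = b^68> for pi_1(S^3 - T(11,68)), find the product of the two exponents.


The relation is a^11 = b^68.
Product of exponents = 11 * 68
= 748

748


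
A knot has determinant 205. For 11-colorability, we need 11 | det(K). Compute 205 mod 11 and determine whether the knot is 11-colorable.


Step 1: A knot is p-colorable if and only if p divides its determinant.
Step 2: Compute 205 mod 11.
205 = 18 * 11 + 7
Step 3: 205 mod 11 = 7
Step 4: The knot is 11-colorable: no

7


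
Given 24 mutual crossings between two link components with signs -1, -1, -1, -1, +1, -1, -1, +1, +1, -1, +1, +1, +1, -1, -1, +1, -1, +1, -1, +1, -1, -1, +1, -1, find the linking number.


Step 1: Count positive crossings: 10
Step 2: Count negative crossings: 14
Step 3: Sum of signs = 10 - 14 = -4
Step 4: Linking number = sum/2 = -4/2 = -2

-2


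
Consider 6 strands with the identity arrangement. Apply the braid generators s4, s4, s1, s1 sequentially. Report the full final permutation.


Starting with identity [1, 2, 3, 4, 5, 6].
Apply generators in sequence:
  After s4: [1, 2, 3, 5, 4, 6]
  After s4: [1, 2, 3, 4, 5, 6]
  After s1: [2, 1, 3, 4, 5, 6]
  After s1: [1, 2, 3, 4, 5, 6]
Final permutation: [1, 2, 3, 4, 5, 6]

[1, 2, 3, 4, 5, 6]


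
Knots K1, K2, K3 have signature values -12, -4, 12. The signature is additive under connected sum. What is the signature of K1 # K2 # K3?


The signature is additive under connected sum.
signature(K1 # K2 # K3) = (-12) + (-4) + (12)
= -4

-4


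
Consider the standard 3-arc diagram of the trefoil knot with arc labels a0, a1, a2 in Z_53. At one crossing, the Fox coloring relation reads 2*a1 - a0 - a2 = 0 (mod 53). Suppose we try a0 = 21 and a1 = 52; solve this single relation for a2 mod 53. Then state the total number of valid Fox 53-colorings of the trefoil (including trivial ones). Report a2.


Step 1: Apply the given crossing relation 2*a1 - a0 - a2 = 0 (mod 53).
  a2 = 2*a1 - a0 mod 53
  a2 = 2*52 - 21 mod 53
  a2 = 104 - 21 mod 53
  a2 = 83 mod 53 = 30
Step 2: The trefoil has determinant 3.
  Number of Fox p-colorings (p prime) is p^2 if p = 3, else p.
  Since 53 does not divide 3, only trivial (constant) colorings exist.
  (So the trial a0 = 21, a1 = 52 with a0 != a1 does NOT extend to a valid coloring of the whole trefoil: the other two crossing relations require 3*(a1 - a0) = 0 (mod 53), which fails.)
  Total colorings = 53
Step 3: a2 = 30, total Fox 53-colorings = 53

30


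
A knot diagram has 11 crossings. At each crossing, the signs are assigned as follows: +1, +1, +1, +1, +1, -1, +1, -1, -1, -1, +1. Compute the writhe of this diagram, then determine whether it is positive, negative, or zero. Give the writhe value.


Step 1: Count positive crossings (+1).
Positive crossings: 7
Step 2: Count negative crossings (-1).
Negative crossings: 4
Step 3: Writhe = (positive) - (negative)
w = 7 - 4 = 3
Step 4: |w| = 3, and w is positive

3


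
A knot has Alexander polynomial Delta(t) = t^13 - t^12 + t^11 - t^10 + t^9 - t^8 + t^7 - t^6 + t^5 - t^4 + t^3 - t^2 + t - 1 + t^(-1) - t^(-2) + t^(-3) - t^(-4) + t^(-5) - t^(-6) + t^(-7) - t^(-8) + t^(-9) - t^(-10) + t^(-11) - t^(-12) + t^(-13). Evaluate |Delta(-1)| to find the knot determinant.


Step 1: The polynomial has 27 terms with alternating signs, exponents from 13 down to -13.
Step 2: Substitute t = -1. The i-th term has coefficient (-1)^i and exponent (m-i),
  so its value is (-1)^i * (-1)^(m-i) = (-1)^m = -1 for every i.
Step 3: All 27 terms equal -1, so Delta(-1) = 27 * (-1) = -27
Step 4: |Delta(-1)| = 27

27


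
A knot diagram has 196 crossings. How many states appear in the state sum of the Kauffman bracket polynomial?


Each crossing contributes 2 choices (A-smoothing or B-smoothing).
Total states = 2^196 = 100433627766186892221372630771322662657637687111424552206336

100433627766186892221372630771322662657637687111424552206336


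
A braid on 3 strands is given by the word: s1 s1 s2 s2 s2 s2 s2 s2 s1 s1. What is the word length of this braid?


The word length counts the number of generators (including inverses).
Listing each generator: s1, s1, s2, s2, s2, s2, s2, s2, s1, s1
There are 10 generators in this braid word.

10


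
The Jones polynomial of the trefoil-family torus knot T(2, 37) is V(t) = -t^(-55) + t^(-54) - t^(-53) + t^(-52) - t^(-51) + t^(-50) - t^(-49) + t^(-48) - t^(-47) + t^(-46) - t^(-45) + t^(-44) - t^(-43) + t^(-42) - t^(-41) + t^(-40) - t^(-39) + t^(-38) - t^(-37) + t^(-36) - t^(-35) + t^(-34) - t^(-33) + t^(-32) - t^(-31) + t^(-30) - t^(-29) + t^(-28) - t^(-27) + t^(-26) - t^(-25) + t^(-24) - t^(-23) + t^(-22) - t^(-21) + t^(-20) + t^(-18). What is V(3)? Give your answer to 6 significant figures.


Substituting t = 3 into V(t) = -t^(-55) + t^(-54) - t^(-53) + t^(-52) - t^(-51) + t^(-50) - t^(-49) + t^(-48) - t^(-47) + t^(-46) - t^(-45) + t^(-44) - t^(-43) + t^(-42) - t^(-41) + t^(-40) - t^(-39) + t^(-38) - t^(-37) + t^(-36) - t^(-35) + t^(-34) - t^(-33) + t^(-32) - t^(-31) + t^(-30) - t^(-29) + t^(-28) - t^(-27) + t^(-26) - t^(-25) + t^(-24) - t^(-23) + t^(-22) - t^(-21) + t^(-20) + t^(-18):
  (-)t^(-55) = -5.73233e-27
  (+)t^(-54) = 1.7197e-26
  (-)t^(-53) = -5.15909e-26
  (+)t^(-52) = 1.54773e-25
  (-)t^(-51) = -4.64319e-25
  (+)t^(-50) = 1.39296e-24
  (-)t^(-49) = -4.17887e-24
  (+)t^(-48) = 1.25366e-23
  (-)t^(-47) = -3.76098e-23
  (+)t^(-46) = 1.12829e-22
  (-)t^(-45) = -3.38488e-22
  (+)t^(-44) = 1.01546e-21
  (-)t^(-43) = -3.04639e-21
  (+)t^(-42) = 9.13918e-21
  (-)t^(-41) = -2.74175e-20
  (+)t^(-40) = 8.22526e-20
  (-)t^(-39) = -2.46758e-19
  (+)t^(-38) = 7.40274e-19
  (-)t^(-37) = -2.22082e-18
  (+)t^(-36) = 6.66246e-18
  (-)t^(-35) = -1.99874e-17
  (+)t^(-34) = 5.99622e-17
  (-)t^(-33) = -1.79887e-16
  (+)t^(-32) = 5.3966e-16
  (-)t^(-31) = -1.61898e-15
  (+)t^(-30) = 4.85694e-15
  (-)t^(-29) = -1.45708e-14
  (+)t^(-28) = 4.37124e-14
  (-)t^(-27) = -1.31137e-13
  (+)t^(-26) = 3.93412e-13
  (-)t^(-25) = -1.18024e-12
  (+)t^(-24) = 3.54071e-12
  (-)t^(-23) = -1.06221e-11
  (+)t^(-22) = 3.18664e-11
  (-)t^(-21) = -9.55991e-11
  (+)t^(-20) = 2.86797e-10
  (+)t^(-18) = 2.58117e-09
Sum = (-5.73233e-27) + (1.7197e-26) + (-5.15909e-26) + (1.54773e-25) + (-4.64319e-25) + (1.39296e-24) + (-4.17887e-24) + (1.25366e-23) + (-3.76098e-23) + (1.12829e-22) + (-3.38488e-22) + (1.01546e-21) + (-3.04639e-21) + (9.13918e-21) + (-2.74175e-20) + (8.22526e-20) + (-2.46758e-19) + (7.40274e-19) + (-2.22082e-18) + (6.66246e-18) + (-1.99874e-17) + (5.99622e-17) + (-1.79887e-16) + (5.3966e-16) + (-1.61898e-15) + (4.85694e-15) + (-1.45708e-14) + (4.37124e-14) + (-1.31137e-13) + (3.93412e-13) + (-1.18024e-12) + (3.54071e-12) + (-1.06221e-11) + (3.18664e-11) + (-9.55991e-11) + (2.86797e-10) + (2.58117e-09)
= 2.796272691e-09
Rounded to 6 significant figures: 2.79627e-09

2.79627e-09
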